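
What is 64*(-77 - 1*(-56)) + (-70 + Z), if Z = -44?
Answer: -1458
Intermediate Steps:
64*(-77 - 1*(-56)) + (-70 + Z) = 64*(-77 - 1*(-56)) + (-70 - 44) = 64*(-77 + 56) - 114 = 64*(-21) - 114 = -1344 - 114 = -1458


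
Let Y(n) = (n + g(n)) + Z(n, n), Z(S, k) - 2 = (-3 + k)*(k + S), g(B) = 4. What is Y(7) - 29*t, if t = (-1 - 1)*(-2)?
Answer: -47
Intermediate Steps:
Z(S, k) = 2 + (-3 + k)*(S + k) (Z(S, k) = 2 + (-3 + k)*(k + S) = 2 + (-3 + k)*(S + k))
t = 4 (t = -2*(-2) = 4)
Y(n) = 6 - 5*n + 2*n**2 (Y(n) = (n + 4) + (2 + n**2 - 3*n - 3*n + n*n) = (4 + n) + (2 + n**2 - 3*n - 3*n + n**2) = (4 + n) + (2 - 6*n + 2*n**2) = 6 - 5*n + 2*n**2)
Y(7) - 29*t = (6 - 5*7 + 2*7**2) - 29*4 = (6 - 35 + 2*49) - 116 = (6 - 35 + 98) - 116 = 69 - 116 = -47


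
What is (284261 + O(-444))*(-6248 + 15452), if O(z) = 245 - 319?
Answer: 2615657148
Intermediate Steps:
O(z) = -74
(284261 + O(-444))*(-6248 + 15452) = (284261 - 74)*(-6248 + 15452) = 284187*9204 = 2615657148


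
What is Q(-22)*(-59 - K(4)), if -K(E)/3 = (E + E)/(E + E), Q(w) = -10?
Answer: 560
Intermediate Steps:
K(E) = -3 (K(E) = -3*(E + E)/(E + E) = -3*2*E/(2*E) = -3*2*E*1/(2*E) = -3*1 = -3)
Q(-22)*(-59 - K(4)) = -10*(-59 - 1*(-3)) = -10*(-59 + 3) = -10*(-56) = 560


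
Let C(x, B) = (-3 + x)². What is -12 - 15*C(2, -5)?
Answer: -27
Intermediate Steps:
-12 - 15*C(2, -5) = -12 - 15*(-3 + 2)² = -12 - 15*(-1)² = -12 - 15*1 = -12 - 15 = -27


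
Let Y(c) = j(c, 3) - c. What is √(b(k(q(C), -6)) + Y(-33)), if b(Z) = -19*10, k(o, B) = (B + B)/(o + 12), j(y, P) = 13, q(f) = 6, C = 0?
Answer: 12*I ≈ 12.0*I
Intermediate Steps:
k(o, B) = 2*B/(12 + o) (k(o, B) = (2*B)/(12 + o) = 2*B/(12 + o))
Y(c) = 13 - c
b(Z) = -190
√(b(k(q(C), -6)) + Y(-33)) = √(-190 + (13 - 1*(-33))) = √(-190 + (13 + 33)) = √(-190 + 46) = √(-144) = 12*I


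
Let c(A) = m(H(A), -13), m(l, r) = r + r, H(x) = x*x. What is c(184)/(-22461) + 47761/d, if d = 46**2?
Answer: 1072814837/47527476 ≈ 22.573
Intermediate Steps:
H(x) = x**2
m(l, r) = 2*r
d = 2116
c(A) = -26 (c(A) = 2*(-13) = -26)
c(184)/(-22461) + 47761/d = -26/(-22461) + 47761/2116 = -26*(-1/22461) + 47761*(1/2116) = 26/22461 + 47761/2116 = 1072814837/47527476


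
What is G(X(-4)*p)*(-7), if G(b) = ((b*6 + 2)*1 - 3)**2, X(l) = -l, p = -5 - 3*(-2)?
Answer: -3703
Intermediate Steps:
p = 1 (p = -5 + 6 = 1)
G(b) = (-1 + 6*b)**2 (G(b) = ((6*b + 2)*1 - 3)**2 = ((2 + 6*b)*1 - 3)**2 = ((2 + 6*b) - 3)**2 = (-1 + 6*b)**2)
G(X(-4)*p)*(-7) = (-1 + 6*(-1*(-4)*1))**2*(-7) = (-1 + 6*(4*1))**2*(-7) = (-1 + 6*4)**2*(-7) = (-1 + 24)**2*(-7) = 23**2*(-7) = 529*(-7) = -3703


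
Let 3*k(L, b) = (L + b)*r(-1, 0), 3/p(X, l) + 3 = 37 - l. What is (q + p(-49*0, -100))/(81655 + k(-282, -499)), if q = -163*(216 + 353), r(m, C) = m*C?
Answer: -2485619/2188354 ≈ -1.1358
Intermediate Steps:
p(X, l) = 3/(34 - l) (p(X, l) = 3/(-3 + (37 - l)) = 3/(34 - l))
r(m, C) = C*m
k(L, b) = 0 (k(L, b) = ((L + b)*(0*(-1)))/3 = ((L + b)*0)/3 = (⅓)*0 = 0)
q = -92747 (q = -163*569 = -92747)
(q + p(-49*0, -100))/(81655 + k(-282, -499)) = (-92747 - 3/(-34 - 100))/(81655 + 0) = (-92747 - 3/(-134))/81655 = (-92747 - 3*(-1/134))*(1/81655) = (-92747 + 3/134)*(1/81655) = -12428095/134*1/81655 = -2485619/2188354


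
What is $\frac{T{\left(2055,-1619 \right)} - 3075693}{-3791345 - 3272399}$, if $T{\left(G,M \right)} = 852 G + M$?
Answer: $\frac{331613}{1765936} \approx 0.18778$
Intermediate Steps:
$T{\left(G,M \right)} = M + 852 G$
$\frac{T{\left(2055,-1619 \right)} - 3075693}{-3791345 - 3272399} = \frac{\left(-1619 + 852 \cdot 2055\right) - 3075693}{-3791345 - 3272399} = \frac{\left(-1619 + 1750860\right) - 3075693}{-3791345 - 3272399} = \frac{1749241 - 3075693}{-3791345 - 3272399} = - \frac{1326452}{-7063744} = \left(-1326452\right) \left(- \frac{1}{7063744}\right) = \frac{331613}{1765936}$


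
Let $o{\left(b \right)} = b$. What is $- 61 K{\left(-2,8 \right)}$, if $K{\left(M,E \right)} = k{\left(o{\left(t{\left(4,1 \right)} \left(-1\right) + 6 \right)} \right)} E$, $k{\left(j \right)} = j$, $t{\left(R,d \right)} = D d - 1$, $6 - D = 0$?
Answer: $-488$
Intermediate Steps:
$D = 6$ ($D = 6 - 0 = 6 + 0 = 6$)
$t{\left(R,d \right)} = -1 + 6 d$ ($t{\left(R,d \right)} = 6 d - 1 = -1 + 6 d$)
$K{\left(M,E \right)} = E$ ($K{\left(M,E \right)} = \left(\left(-1 + 6 \cdot 1\right) \left(-1\right) + 6\right) E = \left(\left(-1 + 6\right) \left(-1\right) + 6\right) E = \left(5 \left(-1\right) + 6\right) E = \left(-5 + 6\right) E = 1 E = E$)
$- 61 K{\left(-2,8 \right)} = \left(-61\right) 8 = -488$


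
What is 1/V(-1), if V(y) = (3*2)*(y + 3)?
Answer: 1/12 ≈ 0.083333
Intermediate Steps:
V(y) = 18 + 6*y (V(y) = 6*(3 + y) = 18 + 6*y)
1/V(-1) = 1/(18 + 6*(-1)) = 1/(18 - 6) = 1/12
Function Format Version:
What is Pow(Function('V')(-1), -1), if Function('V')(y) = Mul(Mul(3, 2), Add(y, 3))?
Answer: Rational(1, 12) ≈ 0.083333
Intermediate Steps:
Function('V')(y) = Add(18, Mul(6, y)) (Function('V')(y) = Mul(6, Add(3, y)) = Add(18, Mul(6, y)))
Pow(Function('V')(-1), -1) = Pow(Add(18, Mul(6, -1)), -1) = Pow(Add(18, -6), -1) = Pow(12, -1) = Rational(1, 12)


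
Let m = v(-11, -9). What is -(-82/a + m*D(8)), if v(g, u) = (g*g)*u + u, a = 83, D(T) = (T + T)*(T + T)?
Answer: 23330386/83 ≈ 2.8109e+5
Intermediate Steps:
D(T) = 4*T**2 (D(T) = (2*T)*(2*T) = 4*T**2)
v(g, u) = u + u*g**2 (v(g, u) = g**2*u + u = u*g**2 + u = u + u*g**2)
m = -1098 (m = -9*(1 + (-11)**2) = -9*(1 + 121) = -9*122 = -1098)
-(-82/a + m*D(8)) = -(-82/83 - 4392*8**2) = -(-82*1/83 - 4392*64) = -(-82/83 - 1098*256) = -(-82/83 - 281088) = -1*(-23330386/83) = 23330386/83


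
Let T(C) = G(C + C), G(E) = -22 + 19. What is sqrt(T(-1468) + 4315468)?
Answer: 11*sqrt(35665) ≈ 2077.4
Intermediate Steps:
G(E) = -3
T(C) = -3
sqrt(T(-1468) + 4315468) = sqrt(-3 + 4315468) = sqrt(4315465) = 11*sqrt(35665)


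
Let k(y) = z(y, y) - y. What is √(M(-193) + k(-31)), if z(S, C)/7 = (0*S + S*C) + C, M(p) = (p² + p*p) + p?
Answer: √80846 ≈ 284.33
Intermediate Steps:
M(p) = p + 2*p² (M(p) = (p² + p²) + p = 2*p² + p = p + 2*p²)
z(S, C) = 7*C + 7*C*S (z(S, C) = 7*((0*S + S*C) + C) = 7*((0 + C*S) + C) = 7*(C*S + C) = 7*(C + C*S) = 7*C + 7*C*S)
k(y) = -y + 7*y*(1 + y) (k(y) = 7*y*(1 + y) - y = -y + 7*y*(1 + y))
√(M(-193) + k(-31)) = √(-193*(1 + 2*(-193)) - 31*(6 + 7*(-31))) = √(-193*(1 - 386) - 31*(6 - 217)) = √(-193*(-385) - 31*(-211)) = √(74305 + 6541) = √80846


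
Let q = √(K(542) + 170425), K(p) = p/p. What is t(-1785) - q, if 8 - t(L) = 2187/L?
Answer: 5489/595 - √170426 ≈ -403.60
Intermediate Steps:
K(p) = 1
t(L) = 8 - 2187/L
q = √170426 (q = √(1 + 170425) = √170426 ≈ 412.83)
t(-1785) - q = (8 - 2187/(-1785)) - √170426 = (8 - 2187*(-1/1785)) - √170426 = (8 + 729/595) - √170426 = 5489/595 - √170426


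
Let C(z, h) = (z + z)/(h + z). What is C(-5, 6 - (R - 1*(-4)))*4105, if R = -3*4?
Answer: -41050/9 ≈ -4561.1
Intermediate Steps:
R = -12
C(z, h) = 2*z/(h + z) (C(z, h) = (2*z)/(h + z) = 2*z/(h + z))
C(-5, 6 - (R - 1*(-4)))*4105 = (2*(-5)/((6 - (-12 - 1*(-4))) - 5))*4105 = (2*(-5)/((6 - (-12 + 4)) - 5))*4105 = (2*(-5)/((6 - 1*(-8)) - 5))*4105 = (2*(-5)/((6 + 8) - 5))*4105 = (2*(-5)/(14 - 5))*4105 = (2*(-5)/9)*4105 = (2*(-5)*(1/9))*4105 = -10/9*4105 = -41050/9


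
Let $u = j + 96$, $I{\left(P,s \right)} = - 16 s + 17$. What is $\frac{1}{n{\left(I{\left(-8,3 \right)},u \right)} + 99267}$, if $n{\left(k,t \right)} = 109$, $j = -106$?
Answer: $\frac{1}{99376} \approx 1.0063 \cdot 10^{-5}$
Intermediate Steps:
$I{\left(P,s \right)} = 17 - 16 s$
$u = -10$ ($u = -106 + 96 = -10$)
$\frac{1}{n{\left(I{\left(-8,3 \right)},u \right)} + 99267} = \frac{1}{109 + 99267} = \frac{1}{99376}$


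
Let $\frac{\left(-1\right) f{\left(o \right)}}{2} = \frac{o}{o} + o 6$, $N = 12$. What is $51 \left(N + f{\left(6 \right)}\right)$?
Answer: $-3162$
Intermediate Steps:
$f{\left(o \right)} = -2 - 12 o$ ($f{\left(o \right)} = - 2 \left(\frac{o}{o} + o 6\right) = - 2 \left(1 + 6 o\right) = -2 - 12 o$)
$51 \left(N + f{\left(6 \right)}\right) = 51 \left(12 - 74\right) = 51 \left(-62\right) = -3162$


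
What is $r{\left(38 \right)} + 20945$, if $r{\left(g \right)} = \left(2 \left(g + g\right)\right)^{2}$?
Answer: $44049$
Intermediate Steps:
$r{\left(g \right)} = 16 g^{2}$ ($r{\left(g \right)} = \left(2 \cdot 2 g\right)^{2} = \left(4 g\right)^{2} = 16 g^{2}$)
$r{\left(38 \right)} + 20945 = 16 \cdot 38^{2} + 20945 = 16 \cdot 1444 + 20945 = 23104 + 20945 = 44049$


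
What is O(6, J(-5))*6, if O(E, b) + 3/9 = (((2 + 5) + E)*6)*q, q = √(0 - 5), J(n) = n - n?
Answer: -2 + 468*I*√5 ≈ -2.0 + 1046.5*I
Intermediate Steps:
J(n) = 0
q = I*√5 (q = √(-5) = I*√5 ≈ 2.2361*I)
O(E, b) = -⅓ + I*√5*(42 + 6*E) (O(E, b) = -⅓ + (((2 + 5) + E)*6)*(I*√5) = -⅓ + ((7 + E)*6)*(I*√5) = -⅓ + (42 + 6*E)*(I*√5) = -⅓ + I*√5*(42 + 6*E))
O(6, J(-5))*6 = (-⅓ + 42*I*√5 + 6*I*6*√5)*6 = (-⅓ + 42*I*√5 + 36*I*√5)*6 = (-⅓ + 78*I*√5)*6 = -2 + 468*I*√5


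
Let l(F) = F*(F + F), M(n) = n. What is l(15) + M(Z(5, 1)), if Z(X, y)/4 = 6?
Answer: 474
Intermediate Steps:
Z(X, y) = 24 (Z(X, y) = 4*6 = 24)
l(F) = 2*F² (l(F) = F*(2*F) = 2*F²)
l(15) + M(Z(5, 1)) = 2*15² + 24 = 2*225 + 24 = 450 + 24 = 474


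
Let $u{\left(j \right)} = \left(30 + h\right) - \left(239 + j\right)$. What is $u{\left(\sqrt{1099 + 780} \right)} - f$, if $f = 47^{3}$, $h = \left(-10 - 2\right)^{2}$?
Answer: $-103888 - \sqrt{1879} \approx -1.0393 \cdot 10^{5}$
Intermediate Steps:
$h = 144$ ($h = \left(-12\right)^{2} = 144$)
$f = 103823$
$u{\left(j \right)} = -65 - j$ ($u{\left(j \right)} = \left(30 + 144\right) - \left(239 + j\right) = 174 - \left(239 + j\right) = -65 - j$)
$u{\left(\sqrt{1099 + 780} \right)} - f = \left(-65 - \sqrt{1099 + 780}\right) - 103823 = \left(-65 - \sqrt{1879}\right) - 103823 = -103888 - \sqrt{1879}$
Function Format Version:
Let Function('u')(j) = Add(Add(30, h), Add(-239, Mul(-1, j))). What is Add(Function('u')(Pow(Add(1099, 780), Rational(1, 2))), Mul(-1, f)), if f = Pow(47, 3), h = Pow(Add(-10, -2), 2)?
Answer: Add(-103888, Mul(-1, Pow(1879, Rational(1, 2)))) ≈ -1.0393e+5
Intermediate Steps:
h = 144 (h = Pow(-12, 2) = 144)
f = 103823
Function('u')(j) = Add(-65, Mul(-1, j)) (Function('u')(j) = Add(Add(30, 144), Add(-239, Mul(-1, j))) = Add(174, Add(-239, Mul(-1, j))) = Add(-65, Mul(-1, j)))
Add(Function('u')(Pow(Add(1099, 780), Rational(1, 2))), Mul(-1, f)) = Add(Add(-65, Mul(-1, Pow(Add(1099, 780), Rational(1, 2)))), Mul(-1, 103823)) = Add(Add(-65, Mul(-1, Pow(1879, Rational(1, 2)))), -103823) = Add(-103888, Mul(-1, Pow(1879, Rational(1, 2))))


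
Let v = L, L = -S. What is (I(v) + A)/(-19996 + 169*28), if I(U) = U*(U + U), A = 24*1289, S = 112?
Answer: -7003/1908 ≈ -3.6703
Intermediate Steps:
L = -112 (L = -1*112 = -112)
v = -112
A = 30936
I(U) = 2*U² (I(U) = U*(2*U) = 2*U²)
(I(v) + A)/(-19996 + 169*28) = (2*(-112)² + 30936)/(-19996 + 169*28) = (2*12544 + 30936)/(-19996 + 4732) = (25088 + 30936)/(-15264) = 56024*(-1/15264) = -7003/1908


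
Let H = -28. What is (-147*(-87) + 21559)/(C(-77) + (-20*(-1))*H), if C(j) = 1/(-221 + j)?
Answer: -10235704/166881 ≈ -61.335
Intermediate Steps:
(-147*(-87) + 21559)/(C(-77) + (-20*(-1))*H) = (-147*(-87) + 21559)/(1/(-221 - 77) - 20*(-1)*(-28)) = (12789 + 21559)/(1/(-298) + 20*(-28)) = 34348/(-1/298 - 560) = 34348/(-166881/298) = 34348*(-298/166881) = -10235704/166881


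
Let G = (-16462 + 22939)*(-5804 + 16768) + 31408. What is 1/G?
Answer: 1/71045236 ≈ 1.4076e-8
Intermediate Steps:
G = 71045236 (G = 6477*10964 + 31408 = 71013828 + 31408 = 71045236)
1/G = 1/71045236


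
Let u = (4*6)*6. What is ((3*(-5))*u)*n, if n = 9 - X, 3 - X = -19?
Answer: 28080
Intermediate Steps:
X = 22 (X = 3 - 1*(-19) = 3 + 19 = 22)
u = 144 (u = 24*6 = 144)
n = -13 (n = 9 - 1*22 = 9 - 22 = -13)
((3*(-5))*u)*n = ((3*(-5))*144)*(-13) = -15*144*(-13) = -2160*(-13) = 28080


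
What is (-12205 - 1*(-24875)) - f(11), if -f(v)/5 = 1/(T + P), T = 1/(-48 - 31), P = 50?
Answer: 50034225/3949 ≈ 12670.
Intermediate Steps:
T = -1/79 (T = 1/(-79) = -1/79 ≈ -0.012658)
f(v) = -395/3949 (f(v) = -5/(-1/79 + 50) = -5/3949/79 = -5*79/3949 = -395/3949)
(-12205 - 1*(-24875)) - f(11) = (-12205 - 1*(-24875)) - 1*(-395/3949) = (-12205 + 24875) + 395/3949 = 12670 + 395/3949 = 50034225/3949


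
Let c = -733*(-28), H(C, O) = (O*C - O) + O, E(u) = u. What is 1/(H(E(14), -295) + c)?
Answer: 1/16394 ≈ 6.0998e-5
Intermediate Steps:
H(C, O) = C*O (H(C, O) = (C*O - O) + O = (-O + C*O) + O = C*O)
c = 20524
1/(H(E(14), -295) + c) = 1/(14*(-295) + 20524) = 1/(-4130 + 20524) = 1/16394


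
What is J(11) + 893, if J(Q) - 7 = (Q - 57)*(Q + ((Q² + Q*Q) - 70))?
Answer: -7518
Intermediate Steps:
J(Q) = 7 + (-57 + Q)*(-70 + Q + 2*Q²) (J(Q) = 7 + (Q - 57)*(Q + ((Q² + Q*Q) - 70)) = 7 + (-57 + Q)*(Q + ((Q² + Q²) - 70)) = 7 + (-57 + Q)*(Q + (2*Q² - 70)) = 7 + (-57 + Q)*(Q + (-70 + 2*Q²)) = 7 + (-57 + Q)*(-70 + Q + 2*Q²))
J(11) + 893 = (3997 - 127*11 - 113*11² + 2*11³) + 893 = (3997 - 1397 - 113*121 + 2*1331) + 893 = (3997 - 1397 - 13673 + 2662) + 893 = -8411 + 893 = -7518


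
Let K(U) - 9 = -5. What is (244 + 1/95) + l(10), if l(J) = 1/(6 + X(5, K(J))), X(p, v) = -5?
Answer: 23276/95 ≈ 245.01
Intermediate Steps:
K(U) = 4 (K(U) = 9 - 5 = 4)
l(J) = 1 (l(J) = 1/(6 - 5) = 1/1 = 1)
(244 + 1/95) + l(10) = (244 + 1/95) + 1 = 23181/95 + 1 = 23276/95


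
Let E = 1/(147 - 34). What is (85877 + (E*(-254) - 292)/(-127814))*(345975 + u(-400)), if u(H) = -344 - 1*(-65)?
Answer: 214386831094505472/7221491 ≈ 2.9687e+10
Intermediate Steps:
u(H) = -279 (u(H) = -344 + 65 = -279)
E = 1/113 ≈ 0.0088496
(85877 + (E*(-254) - 292)/(-127814))*(345975 + u(-400)) = (85877 + ((1/113)*(-254) - 292)/(-127814))*(345975 - 279) = (85877 + (-254/113 - 292)*(-1/127814))*345696 = (85877 - 33250/113*(-1/127814))*345696 = (85877 + 16625/7221491)*345696 = (620159999232/7221491)*345696 = 214386831094505472/7221491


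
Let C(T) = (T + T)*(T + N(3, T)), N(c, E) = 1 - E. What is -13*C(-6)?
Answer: 156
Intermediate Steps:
C(T) = 2*T (C(T) = (T + T)*(T + (1 - T)) = (2*T)*1 = 2*T)
-13*C(-6) = -26*(-6) = -13*(-12) = 156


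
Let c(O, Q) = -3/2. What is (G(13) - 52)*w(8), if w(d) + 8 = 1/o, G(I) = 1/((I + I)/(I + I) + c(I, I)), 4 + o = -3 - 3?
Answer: 2187/5 ≈ 437.40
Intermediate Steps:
c(O, Q) = -3/2 (c(O, Q) = -3*1/2 = -3/2)
o = -10 (o = -4 + (-3 - 3) = -4 - 6 = -10)
G(I) = -2 (G(I) = 1/((I + I)/(I + I) - 3/2) = 1/((2*I)/((2*I)) - 3/2) = 1/((2*I)*(1/(2*I)) - 3/2) = 1/(1 - 3/2) = 1/(-1/2) = -2)
w(d) = -81/10 (w(d) = -8 + 1/(-10) = -8 - 1/10 = -81/10)
(G(13) - 52)*w(8) = (-2 - 52)*(-81/10) = -54*(-81/10) = 2187/5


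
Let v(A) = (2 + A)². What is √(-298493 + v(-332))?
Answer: I*√189593 ≈ 435.42*I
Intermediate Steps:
√(-298493 + v(-332)) = √(-298493 + (2 - 332)²) = √(-298493 + (-330)²) = √(-298493 + 108900) = √(-189593) = I*√189593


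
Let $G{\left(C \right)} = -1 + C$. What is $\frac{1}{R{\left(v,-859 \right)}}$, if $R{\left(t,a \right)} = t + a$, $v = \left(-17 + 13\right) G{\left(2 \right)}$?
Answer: $- \frac{1}{863} \approx -0.0011587$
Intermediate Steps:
$v = -4$ ($v = \left(-17 + 13\right) \left(-1 + 2\right) = \left(-4\right) 1 = -4$)
$R{\left(t,a \right)} = a + t$
$\frac{1}{R{\left(v,-859 \right)}} = \frac{1}{-859 - 4} = \frac{1}{-863} = - \frac{1}{863}$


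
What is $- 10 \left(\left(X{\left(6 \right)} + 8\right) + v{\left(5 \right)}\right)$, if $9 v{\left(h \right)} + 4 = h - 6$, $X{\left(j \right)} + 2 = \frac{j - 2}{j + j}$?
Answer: $- \frac{520}{9} \approx -57.778$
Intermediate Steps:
$X{\left(j \right)} = -2 + \frac{-2 + j}{2 j}$ ($X{\left(j \right)} = -2 + \frac{j - 2}{j + j} = -2 + \frac{-2 + j}{2 j}$)
$v{\left(h \right)} = - \frac{10}{9} + \frac{h}{9}$ ($v{\left(h \right)} = - \frac{4}{9} + \frac{h - 6}{9} = - \frac{4}{9} + \frac{-6 + h}{9} = - \frac{4}{9} + \left(- \frac{2}{3} + \frac{h}{9}\right) = - \frac{10}{9} + \frac{h}{9}$)
$- 10 \left(\left(X{\left(6 \right)} + 8\right) + v{\left(5 \right)}\right) = - 10 \left(\left(\left(- \frac{3}{2} - \frac{1}{6}\right) + 8\right) + \left(- \frac{10}{9} + \frac{1}{9} \cdot 5\right)\right) = - 10 \left(\left(\left(- \frac{3}{2} - \frac{1}{6}\right) + 8\right) + \left(- \frac{10}{9} + \frac{5}{9}\right)\right) = - 10 \left(\left(\left(- \frac{3}{2} - \frac{1}{6}\right) + 8\right) - \frac{5}{9}\right) = - 10 \left(\left(- \frac{5}{3} + 8\right) - \frac{5}{9}\right) = - 10 \left(\frac{19}{3} - \frac{5}{9}\right) = \left(-10\right) \frac{52}{9} = - \frac{520}{9}$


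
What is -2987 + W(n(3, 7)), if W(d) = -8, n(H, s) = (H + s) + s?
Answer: -2995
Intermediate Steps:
n(H, s) = H + 2*s
-2987 + W(n(3, 7)) = -2987 - 8 = -2995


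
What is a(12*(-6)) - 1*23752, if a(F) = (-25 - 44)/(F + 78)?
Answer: -47527/2 ≈ -23764.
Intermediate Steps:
a(F) = -69/(78 + F)
a(12*(-6)) - 1*23752 = -69/(78 + 12*(-6)) - 1*23752 = -69/(78 - 72) - 23752 = -69/6 - 23752 = -69*⅙ - 23752 = -23/2 - 23752 = -47527/2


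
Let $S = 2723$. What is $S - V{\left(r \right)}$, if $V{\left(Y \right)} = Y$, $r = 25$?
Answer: $2698$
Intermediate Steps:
$S - V{\left(r \right)} = 2723 - 25 = 2698$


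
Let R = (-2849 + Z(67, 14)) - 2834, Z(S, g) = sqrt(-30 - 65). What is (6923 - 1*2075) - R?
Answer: 10531 - I*sqrt(95) ≈ 10531.0 - 9.7468*I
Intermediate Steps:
Z(S, g) = I*sqrt(95) (Z(S, g) = sqrt(-95) = I*sqrt(95))
R = -5683 + I*sqrt(95) (R = (-2849 + I*sqrt(95)) - 2834 = -5683 + I*sqrt(95) ≈ -5683.0 + 9.7468*I)
(6923 - 1*2075) - R = (6923 - 1*2075) - (-5683 + I*sqrt(95)) = (6923 - 2075) + (5683 - I*sqrt(95)) = 4848 + (5683 - I*sqrt(95)) = 10531 - I*sqrt(95)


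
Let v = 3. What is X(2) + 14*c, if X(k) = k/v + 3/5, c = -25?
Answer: -5231/15 ≈ -348.73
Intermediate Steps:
X(k) = ⅗ + k/3 (X(k) = k/3 + 3/5 = k*(⅓) + 3*(⅕) = k/3 + ⅗ = ⅗ + k/3)
X(2) + 14*c = (⅗ + (⅓)*2) + 14*(-25) = (⅗ + ⅔) - 350 = 19/15 - 350 = -5231/15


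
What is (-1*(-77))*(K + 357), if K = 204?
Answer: 43197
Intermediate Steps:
(-1*(-77))*(K + 357) = (-1*(-77))*(204 + 357) = 77*561 = 43197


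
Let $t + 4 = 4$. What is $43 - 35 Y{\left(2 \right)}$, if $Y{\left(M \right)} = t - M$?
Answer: $113$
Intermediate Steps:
$t = 0$ ($t = -4 + 4 = 0$)
$Y{\left(M \right)} = - M$ ($Y{\left(M \right)} = 0 - M = - M$)
$43 - 35 Y{\left(2 \right)} = 43 - 35 \left(\left(-1\right) 2\right) = 43 - -70 = 43 + 70 = 113$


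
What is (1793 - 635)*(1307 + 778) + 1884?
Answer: 2416314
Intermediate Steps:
(1793 - 635)*(1307 + 778) + 1884 = 1158*2085 + 1884 = 2414430 + 1884 = 2416314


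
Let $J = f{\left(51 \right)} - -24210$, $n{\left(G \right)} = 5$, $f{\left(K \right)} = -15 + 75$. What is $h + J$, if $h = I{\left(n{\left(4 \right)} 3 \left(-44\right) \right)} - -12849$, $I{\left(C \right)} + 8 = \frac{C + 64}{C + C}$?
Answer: $\frac{12246779}{330} \approx 37111.0$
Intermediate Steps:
$f{\left(K \right)} = 60$
$I{\left(C \right)} = -8 + \frac{64 + C}{2 C}$ ($I{\left(C \right)} = -8 + \frac{C + 64}{C + C} = -8 + \frac{64 + C}{2 C}$)
$J = 24270$ ($J = 60 - -24210 = 60 + 24210 = 24270$)
$h = \frac{4237679}{330}$ ($h = \left(- \frac{15}{2} + \frac{32}{5 \cdot 3 \left(-44\right)}\right) - -12849 = \left(- \frac{15}{2} + \frac{32}{15 \left(-44\right)}\right) + 12849 = \left(- \frac{15}{2} + \frac{32}{-660}\right) + 12849 = \left(- \frac{15}{2} + 32 \left(- \frac{1}{660}\right)\right) + 12849 = \left(- \frac{15}{2} - \frac{8}{165}\right) + 12849 = - \frac{2491}{330} + 12849 = \frac{4237679}{330} \approx 12841.0$)
$h + J = \frac{4237679}{330} + 24270 = \frac{12246779}{330}$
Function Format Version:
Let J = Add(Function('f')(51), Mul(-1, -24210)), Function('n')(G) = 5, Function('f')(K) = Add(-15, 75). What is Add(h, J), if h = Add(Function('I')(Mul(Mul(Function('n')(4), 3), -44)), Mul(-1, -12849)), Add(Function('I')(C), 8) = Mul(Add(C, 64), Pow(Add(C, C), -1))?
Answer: Rational(12246779, 330) ≈ 37111.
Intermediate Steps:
Function('f')(K) = 60
Function('I')(C) = Add(-8, Mul(Rational(1, 2), Pow(C, -1), Add(64, C))) (Function('I')(C) = Add(-8, Mul(Add(C, 64), Pow(Add(C, C), -1))) = Add(-8, Mul(Add(64, C), Pow(Mul(2, C), -1))) = Add(-8, Mul(Add(64, C), Mul(Rational(1, 2), Pow(C, -1)))) = Add(-8, Mul(Rational(1, 2), Pow(C, -1), Add(64, C))))
J = 24270 (J = Add(60, Mul(-1, -24210)) = Add(60, 24210) = 24270)
h = Rational(4237679, 330) (h = Add(Add(Rational(-15, 2), Mul(32, Pow(Mul(Mul(5, 3), -44), -1))), Mul(-1, -12849)) = Add(Add(Rational(-15, 2), Mul(32, Pow(Mul(15, -44), -1))), 12849) = Add(Add(Rational(-15, 2), Mul(32, Pow(-660, -1))), 12849) = Add(Add(Rational(-15, 2), Mul(32, Rational(-1, 660))), 12849) = Add(Add(Rational(-15, 2), Rational(-8, 165)), 12849) = Add(Rational(-2491, 330), 12849) = Rational(4237679, 330) ≈ 12841.)
Add(h, J) = Add(Rational(4237679, 330), 24270) = Rational(12246779, 330)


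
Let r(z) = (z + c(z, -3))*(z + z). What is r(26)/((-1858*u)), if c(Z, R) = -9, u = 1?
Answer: -442/929 ≈ -0.47578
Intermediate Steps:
r(z) = 2*z*(-9 + z) (r(z) = (z - 9)*(z + z) = (-9 + z)*(2*z) = 2*z*(-9 + z))
r(26)/((-1858*u)) = (2*26*(-9 + 26))/((-1858*1)) = (2*26*17)/(-1858) = 884*(-1/1858) = -442/929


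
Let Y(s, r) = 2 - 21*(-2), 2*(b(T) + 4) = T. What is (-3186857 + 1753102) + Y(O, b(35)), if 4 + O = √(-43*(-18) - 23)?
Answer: -1433711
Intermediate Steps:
b(T) = -4 + T/2
O = -4 + √751 (O = -4 + √(-43*(-18) - 23) = -4 + √(774 - 23) = -4 + √751 ≈ 23.404)
Y(s, r) = 44 (Y(s, r) = 2 + 42 = 44)
(-3186857 + 1753102) + Y(O, b(35)) = (-3186857 + 1753102) + 44 = -1433755 + 44 = -1433711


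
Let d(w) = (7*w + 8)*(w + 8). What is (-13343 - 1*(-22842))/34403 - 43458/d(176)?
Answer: 336103133/3924694240 ≈ 0.085638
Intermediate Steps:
d(w) = (8 + w)*(8 + 7*w) (d(w) = (8 + 7*w)*(8 + w) = (8 + w)*(8 + 7*w))
(-13343 - 1*(-22842))/34403 - 43458/d(176) = (-13343 - 1*(-22842))/34403 - 43458/(64 + 7*176² + 64*176) = (-13343 + 22842)*(1/34403) - 43458/(64 + 7*30976 + 11264) = 9499*(1/34403) - 43458/(64 + 216832 + 11264) = 9499/34403 - 43458/228160 = 9499/34403 - 43458*1/228160 = 9499/34403 - 21729/114080 = 336103133/3924694240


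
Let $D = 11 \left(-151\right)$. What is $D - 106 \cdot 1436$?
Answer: $-153877$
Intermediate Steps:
$D = -1661$
$D - 106 \cdot 1436 = -1661 - 106 \cdot 1436 = -1661 - 152216 = -153877$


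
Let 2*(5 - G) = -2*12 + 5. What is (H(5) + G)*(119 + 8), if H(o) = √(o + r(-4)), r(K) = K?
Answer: 3937/2 ≈ 1968.5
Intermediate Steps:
G = 29/2 (G = 5 - (-2*12 + 5)/2 = 5 - (-24 + 5)/2 = 5 - ½*(-19) = 5 + 19/2 = 29/2 ≈ 14.500)
H(o) = √(-4 + o) (H(o) = √(o - 4) = √(-4 + o))
(H(5) + G)*(119 + 8) = (√(-4 + 5) + 29/2)*(119 + 8) = (√1 + 29/2)*127 = (1 + 29/2)*127 = (31/2)*127 = 3937/2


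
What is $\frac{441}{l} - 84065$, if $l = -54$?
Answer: $- \frac{504439}{6} \approx -84073.0$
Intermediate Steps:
$\frac{441}{l} - 84065 = \frac{441}{-54} - 84065 = 441 \left(- \frac{1}{54}\right) - 84065 = - \frac{49}{6} - 84065 = - \frac{504439}{6}$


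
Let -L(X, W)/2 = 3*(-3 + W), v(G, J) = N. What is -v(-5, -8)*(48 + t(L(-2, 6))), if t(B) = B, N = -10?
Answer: 300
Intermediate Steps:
v(G, J) = -10
L(X, W) = 18 - 6*W (L(X, W) = -6*(-3 + W) = -2*(-9 + 3*W) = 18 - 6*W)
-v(-5, -8)*(48 + t(L(-2, 6))) = -(-10)*(48 + (18 - 6*6)) = -(-10)*(48 + (18 - 36)) = -(-10)*(48 - 18) = -(-10)*30 = -1*(-300) = 300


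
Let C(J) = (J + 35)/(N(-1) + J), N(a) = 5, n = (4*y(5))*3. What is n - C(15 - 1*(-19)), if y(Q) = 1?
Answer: 133/13 ≈ 10.231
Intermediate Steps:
n = 12 (n = (4*1)*3 = 4*3 = 12)
C(J) = (35 + J)/(5 + J) (C(J) = (J + 35)/(5 + J) = (35 + J)/(5 + J))
n - C(15 - 1*(-19)) = 12 - (35 + (15 - 1*(-19)))/(5 + (15 - 1*(-19))) = 12 - (35 + (15 + 19))/(5 + (15 + 19)) = 12 - (35 + 34)/(5 + 34) = 12 - 69/39 = 12 - 1*23/13 = 12 - 23/13 = 133/13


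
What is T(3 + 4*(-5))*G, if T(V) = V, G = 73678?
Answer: -1252526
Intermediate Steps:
T(3 + 4*(-5))*G = (3 + 4*(-5))*73678 = (3 - 20)*73678 = -17*73678 = -1252526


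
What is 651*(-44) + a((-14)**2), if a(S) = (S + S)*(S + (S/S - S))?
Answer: -28252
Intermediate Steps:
a(S) = 2*S (a(S) = (2*S)*(S + (1 - S)) = (2*S)*1 = 2*S)
651*(-44) + a((-14)**2) = 651*(-44) + 2*(-14)**2 = -28644 + 2*196 = -28644 + 392 = -28252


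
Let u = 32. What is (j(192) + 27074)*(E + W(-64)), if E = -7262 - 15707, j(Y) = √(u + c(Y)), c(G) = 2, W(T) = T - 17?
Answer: -624055700 - 23050*√34 ≈ -6.2419e+8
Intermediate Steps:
W(T) = -17 + T
j(Y) = √34 (j(Y) = √(32 + 2) = √34)
E = -22969
(j(192) + 27074)*(E + W(-64)) = (√34 + 27074)*(-22969 + (-17 - 64)) = (27074 + √34)*(-22969 - 81) = (27074 + √34)*(-23050) = -624055700 - 23050*√34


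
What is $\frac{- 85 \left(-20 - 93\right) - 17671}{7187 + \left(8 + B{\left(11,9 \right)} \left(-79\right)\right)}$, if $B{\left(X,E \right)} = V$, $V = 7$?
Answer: $- \frac{4033}{3321} \approx -1.2144$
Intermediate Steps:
$B{\left(X,E \right)} = 7$
$\frac{- 85 \left(-20 - 93\right) - 17671}{7187 + \left(8 + B{\left(11,9 \right)} \left(-79\right)\right)} = \frac{- 85 \left(-20 - 93\right) - 17671}{7187 + \left(8 + 7 \left(-79\right)\right)} = \frac{\left(-85\right) \left(-113\right) - 17671}{7187 + \left(8 - 553\right)} = \frac{9605 - 17671}{7187 - 545} = - \frac{8066}{6642} = \left(-8066\right) \frac{1}{6642} = - \frac{4033}{3321}$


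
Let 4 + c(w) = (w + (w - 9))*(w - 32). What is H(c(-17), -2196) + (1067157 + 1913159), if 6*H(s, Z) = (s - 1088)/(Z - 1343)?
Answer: 63284028929/21234 ≈ 2.9803e+6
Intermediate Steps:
c(w) = -4 + (-32 + w)*(-9 + 2*w) (c(w) = -4 + (w + (w - 9))*(w - 32) = -4 + (w + (-9 + w))*(-32 + w) = -4 + (-9 + 2*w)*(-32 + w) = -4 + (-32 + w)*(-9 + 2*w))
H(s, Z) = (-1088 + s)/(6*(-1343 + Z)) (H(s, Z) = ((s - 1088)/(Z - 1343))/6 = ((-1088 + s)/(-1343 + Z))/6 = (-1088 + s)/(6*(-1343 + Z)))
H(c(-17), -2196) + (1067157 + 1913159) = (-1088 + (284 - 73*(-17) + 2*(-17)**2))/(6*(-1343 - 2196)) + (1067157 + 1913159) = (1/6)*(-1088 + (284 + 1241 + 2*289))/(-3539) + 2980316 = (1/6)*(-1/3539)*(-1088 + (284 + 1241 + 578)) + 2980316 = (1/6)*(-1/3539)*(-1088 + 2103) + 2980316 = (1/6)*(-1/3539)*1015 + 2980316 = -1015/21234 + 2980316 = 63284028929/21234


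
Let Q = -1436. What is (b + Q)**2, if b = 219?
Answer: 1481089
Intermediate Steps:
(b + Q)**2 = (219 - 1436)**2 = (-1217)**2 = 1481089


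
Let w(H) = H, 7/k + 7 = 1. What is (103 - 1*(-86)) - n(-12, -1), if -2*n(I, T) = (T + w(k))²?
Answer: 13777/72 ≈ 191.35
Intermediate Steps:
k = -7/6 (k = 7/(-7 + 1) = 7/(-6) = 7*(-⅙) = -7/6 ≈ -1.1667)
n(I, T) = -(-7/6 + T)²/2 (n(I, T) = -(T - 7/6)²/2 = -(-7/6 + T)²/2)
(103 - 1*(-86)) - n(-12, -1) = (103 - 1*(-86)) - (-1)*(-7 + 6*(-1))²/72 = (103 + 86) - (-1)*(-7 - 6)²/72 = 189 - (-1)*(-13)²/72 = 189 - (-1)*169/72 = 189 - 1*(-169/72) = 189 + 169/72 = 13777/72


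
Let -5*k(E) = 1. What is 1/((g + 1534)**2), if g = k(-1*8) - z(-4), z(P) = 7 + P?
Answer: 25/58583716 ≈ 4.2674e-7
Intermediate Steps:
k(E) = -1/5 (k(E) = -1/5*1 = -1/5)
g = -16/5 (g = -1/5 - (7 - 4) = -1/5 - 1*3 = -1/5 - 3 = -16/5 ≈ -3.2000)
1/((g + 1534)**2) = 1/((-16/5 + 1534)**2) = 1/((7654/5)**2) = 1/(58583716/25) = 25/58583716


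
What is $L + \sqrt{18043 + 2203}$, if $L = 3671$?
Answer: $3671 + \sqrt{20246} \approx 3813.3$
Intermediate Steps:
$L + \sqrt{18043 + 2203} = 3671 + \sqrt{18043 + 2203} = 3671 + \sqrt{20246}$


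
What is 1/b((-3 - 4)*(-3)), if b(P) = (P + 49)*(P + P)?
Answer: 1/2940 ≈ 0.00034014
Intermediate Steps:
b(P) = 2*P*(49 + P) (b(P) = (49 + P)*(2*P) = 2*P*(49 + P))
1/b((-3 - 4)*(-3)) = 1/(2*((-3 - 4)*(-3))*(49 + (-3 - 4)*(-3))) = 1/(2*(-7*(-3))*(49 - 7*(-3))) = 1/(2*21*(49 + 21)) = 1/(2*21*70) = 1/2940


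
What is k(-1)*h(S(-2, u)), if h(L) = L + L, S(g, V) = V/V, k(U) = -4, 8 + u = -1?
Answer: -8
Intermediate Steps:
u = -9 (u = -8 - 1 = -9)
S(g, V) = 1
h(L) = 2*L
k(-1)*h(S(-2, u)) = -8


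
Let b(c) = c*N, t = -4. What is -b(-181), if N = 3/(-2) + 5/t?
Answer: -1991/4 ≈ -497.75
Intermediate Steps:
N = -11/4 (N = 3/(-2) + 5/(-4) = 3*(-1/2) + 5*(-1/4) = -3/2 - 5/4 = -11/4 ≈ -2.7500)
b(c) = -11*c/4 (b(c) = c*(-11/4) = -11*c/4)
-b(-181) = -(-11)*(-181)/4 = -1*1991/4 = -1991/4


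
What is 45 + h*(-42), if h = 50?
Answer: -2055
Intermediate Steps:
45 + h*(-42) = 45 + 50*(-42) = 45 - 2100 = -2055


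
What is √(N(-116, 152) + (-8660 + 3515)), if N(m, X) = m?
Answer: I*√5261 ≈ 72.533*I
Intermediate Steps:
√(N(-116, 152) + (-8660 + 3515)) = √(-116 + (-8660 + 3515)) = √(-116 - 5145) = √(-5261) = I*√5261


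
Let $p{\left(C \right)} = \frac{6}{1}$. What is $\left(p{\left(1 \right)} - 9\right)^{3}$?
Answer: $-27$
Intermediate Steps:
$p{\left(C \right)} = 6$ ($p{\left(C \right)} = 6 \cdot 1 = 6$)
$\left(p{\left(1 \right)} - 9\right)^{3} = \left(6 - 9\right)^{3} = \left(-3\right)^{3} = -27$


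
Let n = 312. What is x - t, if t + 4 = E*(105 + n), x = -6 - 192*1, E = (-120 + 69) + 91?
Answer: -16874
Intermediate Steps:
E = 40 (E = -51 + 91 = 40)
x = -198 (x = -6 - 192 = -198)
t = 16676 (t = -4 + 40*(105 + 312) = -4 + 40*417 = -4 + 16680 = 16676)
x - t = -198 - 1*16676 = -198 - 16676 = -16874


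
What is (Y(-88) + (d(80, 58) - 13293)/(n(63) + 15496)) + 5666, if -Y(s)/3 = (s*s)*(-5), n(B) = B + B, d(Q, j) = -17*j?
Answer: 1903151493/15622 ≈ 1.2183e+5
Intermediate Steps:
n(B) = 2*B
Y(s) = 15*s**2 (Y(s) = -3*s*s*(-5) = -3*s**2*(-5) = -(-15)*s**2 = 15*s**2)
(Y(-88) + (d(80, 58) - 13293)/(n(63) + 15496)) + 5666 = (15*(-88)**2 + (-17*58 - 13293)/(2*63 + 15496)) + 5666 = (15*7744 + (-986 - 13293)/(126 + 15496)) + 5666 = (116160 - 14279/15622) + 5666 = 1814637241/15622 + 5666 = 1903151493/15622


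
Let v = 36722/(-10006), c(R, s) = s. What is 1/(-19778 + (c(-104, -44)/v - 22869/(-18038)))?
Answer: -331195718/6545998271879 ≈ -5.0595e-5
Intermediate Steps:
v = -18361/5003 (v = 36722*(-1/10006) = -18361/5003 ≈ -3.6700)
1/(-19778 + (c(-104, -44)/v - 22869/(-18038))) = 1/(-19778 + (-44/(-18361/5003) - 22869/(-18038))) = 1/(-19778 + (-44*(-5003/18361) - 22869*(-1/18038))) = 1/(-19778 + (220132/18361 + 22869/18038)) = 1/(-19778 + 4390638725/331195718) = 1/(-6545998271879/331195718) = -331195718/6545998271879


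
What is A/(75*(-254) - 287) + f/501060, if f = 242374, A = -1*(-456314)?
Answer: -111976953401/4844498610 ≈ -23.114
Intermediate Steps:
A = 456314
A/(75*(-254) - 287) + f/501060 = 456314/(75*(-254) - 287) + 242374/501060 = 456314/(-19050 - 287) + 242374*(1/501060) = 456314/(-19337) + 121187/250530 = 456314*(-1/19337) + 121187/250530 = -456314/19337 + 121187/250530 = -111976953401/4844498610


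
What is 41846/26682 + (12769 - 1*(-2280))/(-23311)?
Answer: 286967344/310992051 ≈ 0.92275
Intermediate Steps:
41846/26682 + (12769 - 1*(-2280))/(-23311) = 41846*(1/26682) + (12769 + 2280)*(-1/23311) = 20923/13341 + 15049*(-1/23311) = 20923/13341 - 15049/23311 = 286967344/310992051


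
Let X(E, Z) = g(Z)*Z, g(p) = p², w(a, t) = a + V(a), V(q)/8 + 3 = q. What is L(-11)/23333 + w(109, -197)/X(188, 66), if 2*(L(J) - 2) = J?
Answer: 646165/203277096 ≈ 0.0031787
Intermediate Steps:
V(q) = -24 + 8*q
w(a, t) = -24 + 9*a (w(a, t) = a + (-24 + 8*a) = -24 + 9*a)
L(J) = 2 + J/2
X(E, Z) = Z³ (X(E, Z) = Z²*Z = Z³)
L(-11)/23333 + w(109, -197)/X(188, 66) = (2 + (½)*(-11))/23333 + (-24 + 9*109)/(66³) = (2 - 11/2)*(1/23333) + (-24 + 981)/287496 = -7/2*1/23333 + 957*(1/287496) = -7/46666 + 29/8712 = 646165/203277096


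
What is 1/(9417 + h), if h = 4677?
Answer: 1/14094 ≈ 7.0952e-5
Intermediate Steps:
1/(9417 + h) = 1/(9417 + 4677) = 1/14094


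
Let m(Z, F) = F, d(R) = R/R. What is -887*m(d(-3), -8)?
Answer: 7096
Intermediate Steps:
d(R) = 1
-887*m(d(-3), -8) = -887*(-8) = 7096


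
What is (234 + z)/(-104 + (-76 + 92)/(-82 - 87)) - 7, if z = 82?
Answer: -44137/4398 ≈ -10.036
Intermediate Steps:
(234 + z)/(-104 + (-76 + 92)/(-82 - 87)) - 7 = (234 + 82)/(-104 + (-76 + 92)/(-82 - 87)) - 7 = 316/(-104 + 16/(-169)) - 7 = 316/(-104 + 16*(-1/169)) - 7 = 316/(-104 - 16/169) - 7 = 316/(-17592/169) - 7 = 316*(-169/17592) - 7 = -13351/4398 - 7 = -44137/4398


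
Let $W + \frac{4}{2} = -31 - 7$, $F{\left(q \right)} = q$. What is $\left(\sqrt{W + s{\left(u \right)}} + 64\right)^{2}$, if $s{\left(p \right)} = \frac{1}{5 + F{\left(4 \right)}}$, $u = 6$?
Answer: $\frac{\left(192 + i \sqrt{359}\right)^{2}}{9} \approx 4056.1 + 808.42 i$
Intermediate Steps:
$s{\left(p \right)} = \frac{1}{9}$ ($s{\left(p \right)} = \frac{1}{5 + 4} = \frac{1}{9}$)
$W = -40$ ($W = -2 - 38 = -40$)
$\left(\sqrt{W + s{\left(u \right)}} + 64\right)^{2} = \left(\sqrt{-40 + \frac{1}{9}} + 64\right)^{2} = \left(\sqrt{- \frac{359}{9}} + 64\right)^{2} = \left(\frac{i \sqrt{359}}{3} + 64\right)^{2} = \left(64 + \frac{i \sqrt{359}}{3}\right)^{2}$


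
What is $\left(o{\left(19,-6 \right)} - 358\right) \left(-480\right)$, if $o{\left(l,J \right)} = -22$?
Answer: $182400$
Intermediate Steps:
$\left(o{\left(19,-6 \right)} - 358\right) \left(-480\right) = \left(-22 - 358\right) \left(-480\right) = \left(-380\right) \left(-480\right) = 182400$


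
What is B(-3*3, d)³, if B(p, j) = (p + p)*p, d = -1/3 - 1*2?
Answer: 4251528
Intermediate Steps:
d = -7/3 (d = -1*⅓ - 2 = -⅓ - 2 = -7/3 ≈ -2.3333)
B(p, j) = 2*p² (B(p, j) = (2*p)*p = 2*p²)
B(-3*3, d)³ = (2*(-3*3)²)³ = (2*(-9)²)³ = (2*81)³ = 162³ = 4251528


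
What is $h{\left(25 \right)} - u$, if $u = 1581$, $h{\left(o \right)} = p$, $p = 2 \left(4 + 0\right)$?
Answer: $-1573$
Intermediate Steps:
$p = 8$ ($p = 2 \cdot 4 = 8$)
$h{\left(o \right)} = 8$
$h{\left(25 \right)} - u = 8 - 1581 = -1573$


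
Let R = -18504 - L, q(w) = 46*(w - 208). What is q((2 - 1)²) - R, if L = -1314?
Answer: 7668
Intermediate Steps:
q(w) = -9568 + 46*w (q(w) = 46*(-208 + w) = -9568 + 46*w)
R = -17190 (R = -18504 - 1*(-1314) = -18504 + 1314 = -17190)
q((2 - 1)²) - R = (-9568 + 46*(2 - 1)²) - 1*(-17190) = (-9568 + 46*1²) + 17190 = (-9568 + 46*1) + 17190 = (-9568 + 46) + 17190 = -9522 + 17190 = 7668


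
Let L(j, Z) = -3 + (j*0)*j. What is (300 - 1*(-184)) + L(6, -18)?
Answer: 481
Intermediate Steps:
L(j, Z) = -3 (L(j, Z) = -3 + 0*j = -3 + 0 = -3)
(300 - 1*(-184)) + L(6, -18) = (300 - 1*(-184)) - 3 = (300 + 184) - 3 = 484 - 3 = 481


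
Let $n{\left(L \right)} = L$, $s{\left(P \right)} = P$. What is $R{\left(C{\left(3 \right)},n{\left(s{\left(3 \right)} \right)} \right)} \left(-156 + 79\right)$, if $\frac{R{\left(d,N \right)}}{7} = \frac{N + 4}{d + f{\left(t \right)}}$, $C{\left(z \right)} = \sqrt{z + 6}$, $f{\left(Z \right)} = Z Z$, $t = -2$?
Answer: $-539$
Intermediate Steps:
$f{\left(Z \right)} = Z^{2}$
$C{\left(z \right)} = \sqrt{6 + z}$
$R{\left(d,N \right)} = \frac{7 \left(4 + N\right)}{4 + d}$ ($R{\left(d,N \right)} = 7 \frac{N + 4}{d + \left(-2\right)^{2}} = 7 \frac{4 + N}{d + 4} = 7 \frac{4 + N}{4 + d} = \frac{7 \left(4 + N\right)}{4 + d}$)
$R{\left(C{\left(3 \right)},n{\left(s{\left(3 \right)} \right)} \right)} \left(-156 + 79\right) = \frac{7 \left(4 + 3\right)}{4 + \sqrt{6 + 3}} \left(-156 + 79\right) = 7 \frac{1}{4 + \sqrt{9}} \cdot 7 \left(-77\right) = 7 \frac{1}{4 + 3} \cdot 7 \left(-77\right) = 7 \cdot \frac{1}{7} \cdot 7 \left(-77\right) = 7 \left(-77\right) = -539$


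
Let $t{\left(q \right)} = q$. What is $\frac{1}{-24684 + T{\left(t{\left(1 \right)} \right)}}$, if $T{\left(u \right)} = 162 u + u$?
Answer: $- \frac{1}{24521} \approx -4.0781 \cdot 10^{-5}$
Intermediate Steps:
$T{\left(u \right)} = 163 u$
$\frac{1}{-24684 + T{\left(t{\left(1 \right)} \right)}} = \frac{1}{-24684 + 163 \cdot 1} = \frac{1}{-24684 + 163} = \frac{1}{-24521} = - \frac{1}{24521}$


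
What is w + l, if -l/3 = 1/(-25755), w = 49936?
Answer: 428700561/8585 ≈ 49936.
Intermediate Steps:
l = 1/8585 (l = -3/(-25755) = -3*(-1/25755) = 1/8585 ≈ 0.00011648)
w + l = 49936 + 1/8585 = 428700561/8585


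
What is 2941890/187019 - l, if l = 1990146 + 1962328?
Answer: -105597827588/26717 ≈ -3.9525e+6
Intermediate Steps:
l = 3952474
2941890/187019 - l = 2941890/187019 - 1*3952474 = 2941890*(1/187019) - 3952474 = 420270/26717 - 3952474 = -105597827588/26717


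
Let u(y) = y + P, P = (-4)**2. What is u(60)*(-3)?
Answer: -228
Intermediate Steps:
P = 16
u(y) = 16 + y (u(y) = y + 16 = 16 + y)
u(60)*(-3) = (16 + 60)*(-3) = 76*(-3) = -228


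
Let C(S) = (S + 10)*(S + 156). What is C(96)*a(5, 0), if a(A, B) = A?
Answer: 133560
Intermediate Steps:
C(S) = (10 + S)*(156 + S)
C(96)*a(5, 0) = (1560 + 96**2 + 166*96)*5 = (1560 + 9216 + 15936)*5 = 26712*5 = 133560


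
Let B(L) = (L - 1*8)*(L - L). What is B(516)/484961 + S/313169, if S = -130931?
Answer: -130931/313169 ≈ -0.41808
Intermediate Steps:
B(L) = 0 (B(L) = (L - 8)*0 = (-8 + L)*0 = 0)
B(516)/484961 + S/313169 = 0/484961 - 130931/313169 = 0*(1/484961) - 130931*1/313169 = 0 - 130931/313169 = -130931/313169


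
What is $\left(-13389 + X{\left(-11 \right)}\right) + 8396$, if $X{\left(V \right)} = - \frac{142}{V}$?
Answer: $- \frac{54781}{11} \approx -4980.1$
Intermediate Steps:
$\left(-13389 + X{\left(-11 \right)}\right) + 8396 = \left(-13389 - \frac{142}{-11}\right) + 8396 = \left(-13389 - - \frac{142}{11}\right) + 8396 = \left(-13389 + \frac{142}{11}\right) + 8396 = - \frac{147137}{11} + 8396 = - \frac{54781}{11}$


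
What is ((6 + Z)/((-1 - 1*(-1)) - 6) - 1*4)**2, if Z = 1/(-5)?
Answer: 22201/900 ≈ 24.668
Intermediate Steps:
Z = -1/5 ≈ -0.20000
((6 + Z)/((-1 - 1*(-1)) - 6) - 1*4)**2 = ((6 - 1/5)/((-1 - 1*(-1)) - 6) - 1*4)**2 = (29/(5*((-1 + 1) - 6)) - 4)**2 = (29/(5*(0 - 6)) - 4)**2 = ((29/5)/(-6) - 4)**2 = ((29/5)*(-1/6) - 4)**2 = (-29/30 - 4)**2 = (-149/30)**2 = 22201/900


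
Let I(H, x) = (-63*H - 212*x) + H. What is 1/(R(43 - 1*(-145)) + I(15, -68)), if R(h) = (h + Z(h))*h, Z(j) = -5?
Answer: 1/47890 ≈ 2.0881e-5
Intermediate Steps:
I(H, x) = -212*x - 62*H (I(H, x) = (-212*x - 63*H) + H = -212*x - 62*H)
R(h) = h*(-5 + h) (R(h) = (h - 5)*h = (-5 + h)*h = h*(-5 + h))
1/(R(43 - 1*(-145)) + I(15, -68)) = 1/((43 - 1*(-145))*(-5 + (43 - 1*(-145))) + (-212*(-68) - 62*15)) = 1/((43 + 145)*(-5 + (43 + 145)) + (14416 - 930)) = 1/(188*(-5 + 188) + 13486) = 1/(188*183 + 13486) = 1/(34404 + 13486) = 1/47890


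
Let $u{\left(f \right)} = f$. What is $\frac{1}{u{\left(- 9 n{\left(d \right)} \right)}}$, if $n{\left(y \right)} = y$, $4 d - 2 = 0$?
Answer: $- \frac{2}{9} \approx -0.22222$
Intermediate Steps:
$d = \frac{1}{2}$ ($d = \frac{1}{2} + \frac{1}{4} \cdot 0 = \frac{1}{2} + 0 = \frac{1}{2} \approx 0.5$)
$\frac{1}{u{\left(- 9 n{\left(d \right)} \right)}} = \frac{1}{\left(-9\right) \frac{1}{2}} = \frac{1}{- \frac{9}{2}} = - \frac{2}{9}$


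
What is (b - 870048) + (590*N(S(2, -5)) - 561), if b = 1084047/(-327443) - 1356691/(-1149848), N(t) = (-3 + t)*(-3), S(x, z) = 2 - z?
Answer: -47208457943890177/53787096952 ≈ -8.7769e+5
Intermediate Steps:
N(t) = 9 - 3*t
b = -114607186249/53787096952 (b = 1084047*(-1/327443) - 1356691*(-1/1149848) = -1084047/327443 + 193813/164264 = -114607186249/53787096952 ≈ -2.1308)
(b - 870048) + (590*N(S(2, -5)) - 561) = (-114607186249/53787096952 - 870048) + (590*(9 - 3*(2 - 1*(-5))) - 561) = -46797470736079945/53787096952 + (590*(9 - 3*(2 + 5)) - 561) = -46797470736079945/53787096952 + (590*(9 - 3*7) - 561) = -46797470736079945/53787096952 + (590*(9 - 21) - 561) = -46797470736079945/53787096952 + (590*(-12) - 561) = -46797470736079945/53787096952 + (-7080 - 561) = -46797470736079945/53787096952 - 7641 = -47208457943890177/53787096952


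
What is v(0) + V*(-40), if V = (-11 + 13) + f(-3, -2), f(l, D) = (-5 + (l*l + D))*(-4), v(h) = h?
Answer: 240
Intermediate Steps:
f(l, D) = 20 - 4*D - 4*l**2 (f(l, D) = (-5 + (l**2 + D))*(-4) = (-5 + (D + l**2))*(-4) = (-5 + D + l**2)*(-4) = 20 - 4*D - 4*l**2)
V = -6 (V = (-11 + 13) + (20 - 4*(-2) - 4*(-3)**2) = 2 + (20 + 8 - 4*9) = 2 + (20 + 8 - 36) = 2 - 8 = -6)
v(0) + V*(-40) = 0 - 6*(-40) = 0 + 240 = 240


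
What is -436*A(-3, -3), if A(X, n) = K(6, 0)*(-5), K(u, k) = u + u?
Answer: 26160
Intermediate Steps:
K(u, k) = 2*u
A(X, n) = -60 (A(X, n) = (2*6)*(-5) = 12*(-5) = -60)
-436*A(-3, -3) = -436*(-60) = 26160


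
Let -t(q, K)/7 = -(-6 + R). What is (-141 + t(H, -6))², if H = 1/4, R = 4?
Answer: 24025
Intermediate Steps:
H = ¼ ≈ 0.25000
t(q, K) = -14 (t(q, K) = -(-7)*(-6 + 4) = -(-7)*(-2) = -7*2 = -14)
(-141 + t(H, -6))² = (-141 - 14)² = (-155)² = 24025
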